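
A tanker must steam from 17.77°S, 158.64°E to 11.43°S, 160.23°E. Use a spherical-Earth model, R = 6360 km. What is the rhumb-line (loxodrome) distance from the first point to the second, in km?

724 km

Δψ = ln[tan(π/4+φ₂/2)/tan(π/4+φ₁/2)] = +0.1144;  Δφ = +0.1107 rad,  Δλ = +0.0278 rad
q = Δφ/Δψ = 0.9671
d = R·√(Δφ² + q²Δλ²) = 6360·0.11386 = 724 km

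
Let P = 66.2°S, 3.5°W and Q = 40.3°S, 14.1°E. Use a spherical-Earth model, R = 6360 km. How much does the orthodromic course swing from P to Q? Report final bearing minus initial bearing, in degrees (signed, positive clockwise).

At departure: θ₁ = atan2(sin Δλ cos φ₂, cos φ₁ sin φ₂ − sin φ₁ cos φ₂ cos Δλ) = 29.71°
At arrival: θ₂ = atan2(sin Δλ cos φ₁, −cos φ₂ sin φ₁ + sin φ₂ cos φ₁ cos Δλ) = 15.20°
Δθ = θ₂ − θ₁ = -14.5°

-14.5°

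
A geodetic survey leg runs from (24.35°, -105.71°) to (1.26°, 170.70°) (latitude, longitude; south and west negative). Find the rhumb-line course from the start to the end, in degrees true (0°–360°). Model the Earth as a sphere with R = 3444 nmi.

Δψ = ln[tan(π/4+φ₂/2)/tan(π/4+φ₁/2)] = -0.4164
Δλ = -1.4589 rad (taken the short way round)
course = atan2(Δλ, Δψ) = 254.07°

254.1°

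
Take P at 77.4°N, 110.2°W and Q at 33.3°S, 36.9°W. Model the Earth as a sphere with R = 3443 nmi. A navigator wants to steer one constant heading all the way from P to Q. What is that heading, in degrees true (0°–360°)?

Δψ = ln[tan(π/4+φ₂/2)/tan(π/4+φ₁/2)] = -2.8206
Δλ = +1.2793 rad (taken the short way round)
course = atan2(Δλ, Δψ) = 155.60°

155.6°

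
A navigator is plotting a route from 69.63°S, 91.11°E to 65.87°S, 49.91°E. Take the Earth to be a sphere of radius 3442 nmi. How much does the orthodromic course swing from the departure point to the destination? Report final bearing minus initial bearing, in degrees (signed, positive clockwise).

+38.4°

Initial bearing θ₁ = atan2(sin Δλ cos φ₂, cos φ₁ sin φ₂ − sin φ₁ cos φ₂ cos Δλ) = 263.79°
Final bearing θ₂ = (initial bearing from the destination back to the start) + 180° = 302.17°
Δθ = θ₂ − θ₁ = +38.4°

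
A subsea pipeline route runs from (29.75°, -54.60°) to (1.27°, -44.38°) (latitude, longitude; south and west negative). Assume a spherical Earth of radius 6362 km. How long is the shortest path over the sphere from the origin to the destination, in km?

3341 km

cos σ = sin φ₁ sin φ₂ + cos φ₁ cos φ₂ cos Δλ
      = sin(29.75°)sin(1.27°) + cos(29.75°)cos(1.27°)cos(10.22°) = 0.8652
σ = 30.093° → d = Rσ = 6362·0.52522 = 3341 km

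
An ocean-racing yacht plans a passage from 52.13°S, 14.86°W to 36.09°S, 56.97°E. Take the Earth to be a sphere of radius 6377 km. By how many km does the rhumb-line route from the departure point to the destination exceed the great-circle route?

205 km

Great circle: cos σ = sin φ₁ sin φ₂ + cos φ₁ cos φ₂ cos Δλ,  σ = 0.9024 rad → d_gc = 5754.87 km
Rhumb line: Δψ = +0.3936, q = Δφ/Δψ = 0.7112, d_rh = R√(Δφ²+q²Δλ²) = 5959.44 km
Excess = 5959.44 − 5754.87 = 204.57 ≈ 205 km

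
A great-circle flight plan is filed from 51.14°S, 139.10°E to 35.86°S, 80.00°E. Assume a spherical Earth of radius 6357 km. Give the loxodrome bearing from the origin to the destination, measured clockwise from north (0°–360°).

Meridional parts: M(φ₁)=-1.0420, M(φ₂)=-0.6713 → ΔM = +0.3708;  Δλ = -1.0315 rad
tan C = Δλ / ΔM = -2.7821 → C = 289.77°

289.8°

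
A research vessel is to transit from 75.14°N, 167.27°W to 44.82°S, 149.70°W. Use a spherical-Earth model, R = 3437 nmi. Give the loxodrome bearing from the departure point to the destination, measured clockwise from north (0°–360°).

174.0°

Δψ = ln[tan(π/4+φ₂/2)/tan(π/4+φ₁/2)] = -2.9140
Δλ = +0.3067 rad (taken the short way round)
course = atan2(Δλ, Δψ) = 173.99°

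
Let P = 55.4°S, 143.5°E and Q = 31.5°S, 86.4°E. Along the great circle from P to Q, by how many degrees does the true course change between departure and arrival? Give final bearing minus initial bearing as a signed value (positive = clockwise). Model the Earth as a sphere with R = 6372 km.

+41.9°

Initial bearing θ₁ = atan2(sin Δλ cos φ₂, cos φ₁ sin φ₂ − sin φ₁ cos φ₂ cos Δλ) = 276.73°
Final bearing θ₂ = (initial bearing from the destination back to the start) + 180° = 318.59°
Δθ = θ₂ − θ₁ = +41.9°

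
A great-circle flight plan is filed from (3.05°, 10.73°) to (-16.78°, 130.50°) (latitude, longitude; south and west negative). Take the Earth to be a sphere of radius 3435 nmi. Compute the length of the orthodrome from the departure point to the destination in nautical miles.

Haversine: a = sin²(Δφ/2)+cos φ₁ cos φ₂ sin²(Δλ/2) = 0.74503;  σ = 2·atan2(√a,√(1−a))
σ = 119.345° → d = Rσ = 3435·2.08296 = 7155 nmi

7155 nmi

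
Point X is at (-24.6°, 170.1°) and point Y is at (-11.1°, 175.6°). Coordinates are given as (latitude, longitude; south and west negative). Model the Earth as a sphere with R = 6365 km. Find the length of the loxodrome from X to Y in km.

1608 km

Δψ = ln[tan(π/4+φ₂/2)/tan(π/4+φ₁/2)] = +0.2482;  Δφ = +0.2356 rad,  Δλ = +0.0960 rad
q = Δφ/Δψ = 0.9492
d = R·√(Δφ² + q²Δλ²) = 6365·0.25262 = 1608 km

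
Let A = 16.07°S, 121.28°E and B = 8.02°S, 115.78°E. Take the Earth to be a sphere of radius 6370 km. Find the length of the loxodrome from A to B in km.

Rhumb course C = atan2(Δλ, Δψ) with Δψ = ln[tan(π/4+φ₂/2)/tan(π/4+φ₁/2)] = +0.1438, Δλ = -0.0960 → C = 326.27°
d = R·|Δφ| / |cos C| = 6370·0.14050 / 0.83170 = 1076 km

1076 km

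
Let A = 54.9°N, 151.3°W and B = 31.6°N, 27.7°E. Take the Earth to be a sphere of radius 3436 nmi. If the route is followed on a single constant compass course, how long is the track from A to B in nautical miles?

7793 nmi

Rhumb course C = atan2(Δλ, Δψ) with Δψ = ln[tan(π/4+φ₂/2)/tan(π/4+φ₁/2)] = -0.5694, Δλ = +3.1241 → C = 100.33°
d = R·|Δφ| / |cos C| = 3436·0.40666 / 0.17930 = 7793 nmi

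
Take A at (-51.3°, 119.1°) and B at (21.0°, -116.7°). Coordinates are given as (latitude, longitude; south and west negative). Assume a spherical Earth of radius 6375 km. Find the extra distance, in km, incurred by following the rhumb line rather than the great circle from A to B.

491 km

Great circle: cos σ = sin φ₁ sin φ₂ + cos φ₁ cos φ₂ cos Δλ,  σ = 2.2241 rad → d_gc = 14178.4 km
Rhumb line: Δψ = +1.4215, q = Δφ/Δψ = 0.8877, d_rh = R√(Δφ²+q²Δλ²) = 14669.8 km
Excess = 14669.8 − 14178.4 = 491.4 ≈ 491 km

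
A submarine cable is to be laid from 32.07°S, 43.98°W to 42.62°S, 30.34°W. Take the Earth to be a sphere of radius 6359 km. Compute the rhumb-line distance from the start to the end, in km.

Rhumb course C = atan2(Δλ, Δψ) with Δψ = ln[tan(π/4+φ₂/2)/tan(π/4+φ₁/2)] = -0.2323, Δλ = +0.2381 → C = 134.30°
d = R·|Δφ| / |cos C| = 6359·0.18413 / 0.69843 = 1676 km

1676 km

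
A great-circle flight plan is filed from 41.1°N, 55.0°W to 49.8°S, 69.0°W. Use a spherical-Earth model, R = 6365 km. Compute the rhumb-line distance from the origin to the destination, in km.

10191 km

Rhumb course C = atan2(Δλ, Δψ) with Δψ = ln[tan(π/4+φ₂/2)/tan(π/4+φ₁/2)] = -1.7934, Δλ = -0.2443 → C = 187.76°
d = R·|Δφ| / |cos C| = 6365·1.58650 / 0.99085 = 10191 km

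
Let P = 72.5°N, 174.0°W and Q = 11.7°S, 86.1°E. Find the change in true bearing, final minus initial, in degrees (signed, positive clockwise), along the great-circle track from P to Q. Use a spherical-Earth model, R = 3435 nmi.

Initial bearing θ₁ = atan2(sin Δλ cos φ₂, cos φ₁ sin φ₂ − sin φ₁ cos φ₂ cos Δλ) = 275.89°
Final bearing θ₂ = (initial bearing from the destination back to the start) + 180° = 197.79°
Δθ = θ₂ − θ₁ = -78.1°

-78.1°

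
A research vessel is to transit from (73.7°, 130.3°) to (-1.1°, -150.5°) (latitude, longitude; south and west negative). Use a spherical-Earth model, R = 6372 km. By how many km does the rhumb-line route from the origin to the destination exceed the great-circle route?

Great circle: cos σ = sin φ₁ sin φ₂ + cos φ₁ cos φ₂ cos Δλ,  σ = 1.5366 rad → d_gc = 9791.43 km
Rhumb line: Δψ = -1.9626, q = Δφ/Δψ = 0.6652, d_rh = R√(Δφ²+q²Δλ²) = 10174.85 km
Excess = 10174.85 − 9791.43 = 383.42 ≈ 383 km

383 km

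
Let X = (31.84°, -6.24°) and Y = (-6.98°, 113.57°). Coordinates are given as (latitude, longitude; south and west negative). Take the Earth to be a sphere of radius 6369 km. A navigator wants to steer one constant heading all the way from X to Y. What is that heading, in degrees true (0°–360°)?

108.7°

Δψ = ln[tan(π/4+φ₂/2)/tan(π/4+φ₁/2)] = -0.7089
Δλ = +2.0911 rad (taken the short way round)
course = atan2(Δλ, Δψ) = 108.73°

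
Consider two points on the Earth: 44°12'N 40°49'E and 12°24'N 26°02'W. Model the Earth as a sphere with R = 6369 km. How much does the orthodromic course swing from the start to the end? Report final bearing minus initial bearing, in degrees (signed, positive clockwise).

-36.0°

Initial bearing θ₁ = atan2(sin Δλ cos φ₂, cos φ₁ sin φ₂ − sin φ₁ cos φ₂ cos Δλ) = 262.78°
Final bearing θ₂ = (initial bearing from the destination back to the start) + 180° = 226.74°
Δθ = θ₂ − θ₁ = -36.0°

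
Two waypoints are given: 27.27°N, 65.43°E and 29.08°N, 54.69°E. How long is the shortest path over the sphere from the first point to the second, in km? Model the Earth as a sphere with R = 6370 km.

1071 km

cos σ = sin φ₁ sin φ₂ + cos φ₁ cos φ₂ cos Δλ
      = sin(27.27°)sin(29.08°) + cos(27.27°)cos(29.08°)cos(-10.74°) = 0.9859
σ = 9.635° → d = Rσ = 6370·0.16816 = 1071 km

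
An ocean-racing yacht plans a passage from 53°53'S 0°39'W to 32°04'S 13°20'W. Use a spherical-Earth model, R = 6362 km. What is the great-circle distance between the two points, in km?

2623 km

Haversine: a = sin²(Δφ/2)+cos φ₁ cos φ₂ sin²(Δλ/2) = 0.04191;  σ = 2·atan2(√a,√(1−a))
σ = 23.625° → d = Rσ = 6362·0.41233 = 2623 km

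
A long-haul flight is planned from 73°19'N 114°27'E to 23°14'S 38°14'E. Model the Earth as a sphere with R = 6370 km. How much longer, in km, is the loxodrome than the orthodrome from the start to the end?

304 km

Great circle: cos σ = sin φ₁ sin φ₂ + cos φ₁ cos φ₂ cos Δλ,  σ = 1.8913 rad → d_gc = 12047.4 km
Rhumb line: Δψ = -2.3370, q = Δφ/Δψ = 0.7211, d_rh = R√(Δφ²+q²Δλ²) = 12351.3 km
Excess = 12351.3 − 12047.4 = 303.9 ≈ 304 km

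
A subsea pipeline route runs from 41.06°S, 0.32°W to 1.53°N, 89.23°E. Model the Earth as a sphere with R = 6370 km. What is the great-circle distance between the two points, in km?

10080 km

cos σ = sin φ₁ sin φ₂ + cos φ₁ cos φ₂ cos Δλ
      = sin(-41.06°)sin(1.53°) + cos(-41.06°)cos(1.53°)cos(89.55°) = -0.0116
σ = 90.666° → d = Rσ = 6370·1.58241 = 10080 km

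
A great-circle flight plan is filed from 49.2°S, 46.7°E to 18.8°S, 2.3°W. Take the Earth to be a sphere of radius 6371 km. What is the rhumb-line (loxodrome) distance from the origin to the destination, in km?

5560 km

Rhumb course C = atan2(Δλ, Δψ) with Δψ = ln[tan(π/4+φ₂/2)/tan(π/4+φ₁/2)] = +0.6550, Δλ = -0.8552 → C = 307.45°
d = R·|Δφ| / |cos C| = 6371·0.53058 / 0.60802 = 5560 km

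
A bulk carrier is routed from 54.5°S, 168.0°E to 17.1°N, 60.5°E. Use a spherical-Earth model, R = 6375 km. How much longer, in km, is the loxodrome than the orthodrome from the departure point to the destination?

392 km

Great circle: cos σ = sin φ₁ sin φ₂ + cos φ₁ cos φ₂ cos Δλ,  σ = 1.9892 rad → d_gc = 12681.0 km
Rhumb line: Δψ = +1.4421, q = Δφ/Δψ = 0.8666, d_rh = R√(Δφ²+q²Δλ²) = 13072.7 km
Excess = 13072.7 − 12681.0 = 391.7 ≈ 392 km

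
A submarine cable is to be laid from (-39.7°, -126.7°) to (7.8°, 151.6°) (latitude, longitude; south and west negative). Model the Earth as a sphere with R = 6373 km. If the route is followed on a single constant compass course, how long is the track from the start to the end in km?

9957 km

Δψ = ln[tan(π/4+φ₂/2)/tan(π/4+φ₁/2)] = +0.8926;  Δφ = +0.8290 rad,  Δλ = -1.4259 rad
q = Δφ/Δψ = 0.9287
d = R·√(Δφ² + q²Δλ²) = 6373·1.56240 = 9957 km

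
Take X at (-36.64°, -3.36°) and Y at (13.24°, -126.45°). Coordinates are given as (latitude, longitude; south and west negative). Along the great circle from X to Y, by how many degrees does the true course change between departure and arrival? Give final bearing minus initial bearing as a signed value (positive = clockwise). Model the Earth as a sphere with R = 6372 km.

Initial bearing θ₁ = atan2(sin Δλ cos φ₂, cos φ₁ sin φ₂ − sin φ₁ cos φ₂ cos Δλ) = 260.71°
Final bearing θ₂ = (initial bearing from the destination back to the start) + 180° = 305.56°
Δθ = θ₂ − θ₁ = +44.8°

+44.8°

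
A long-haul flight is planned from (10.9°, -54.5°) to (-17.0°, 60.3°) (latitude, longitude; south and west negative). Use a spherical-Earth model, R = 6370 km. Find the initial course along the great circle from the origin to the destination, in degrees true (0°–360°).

θ = atan2( sin Δλ·cos φ₂ ,  cos φ₁ sin φ₂ − sin φ₁ cos φ₂ cos Δλ )
  = atan2(+0.8681, -0.2112) = 103.68°

103.7°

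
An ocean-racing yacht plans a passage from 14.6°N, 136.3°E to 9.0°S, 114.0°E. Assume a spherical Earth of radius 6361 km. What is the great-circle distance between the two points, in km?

3591 km

cos σ = sin φ₁ sin φ₂ + cos φ₁ cos φ₂ cos Δλ
      = sin(14.60°)sin(-9.00°) + cos(14.60°)cos(-9.00°)cos(-22.30°) = 0.8449
σ = 32.341° → d = Rσ = 6361·0.56446 = 3591 km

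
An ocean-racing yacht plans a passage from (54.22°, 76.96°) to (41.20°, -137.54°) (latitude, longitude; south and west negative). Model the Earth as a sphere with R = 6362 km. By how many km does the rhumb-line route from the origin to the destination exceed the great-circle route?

1992 km

Great circle: cos σ = sin φ₁ sin φ₂ + cos φ₁ cos φ₂ cos Δλ,  σ = 1.3981 rad → d_gc = 8894.8 km
Rhumb line: Δψ = -0.3402, q = Δφ/Δψ = 0.6679, d_rh = R√(Δφ²+q²Δλ²) = 10887.1 km
Excess = 10887.1 − 8894.8 = 1992.3 ≈ 1992 km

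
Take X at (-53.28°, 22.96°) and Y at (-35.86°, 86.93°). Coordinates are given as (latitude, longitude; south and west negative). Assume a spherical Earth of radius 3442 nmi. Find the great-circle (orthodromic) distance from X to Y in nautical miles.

2822 nmi

cos σ = sin φ₁ sin φ₂ + cos φ₁ cos φ₂ cos Δλ
      = sin(-53.28°)sin(-35.86°) + cos(-53.28°)cos(-35.86°)cos(63.97°) = 0.6822
σ = 46.983° → d = Rσ = 3442·0.82001 = 2822 nmi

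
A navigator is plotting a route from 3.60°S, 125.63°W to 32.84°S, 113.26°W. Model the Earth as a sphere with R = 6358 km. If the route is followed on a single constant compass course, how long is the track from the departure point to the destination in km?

3490 km

Rhumb course C = atan2(Δλ, Δψ) with Δψ = ln[tan(π/4+φ₂/2)/tan(π/4+φ₁/2)] = -0.5445, Δλ = +0.2159 → C = 158.37°
d = R·|Δφ| / |cos C| = 6358·0.51033 / 0.92960 = 3490 km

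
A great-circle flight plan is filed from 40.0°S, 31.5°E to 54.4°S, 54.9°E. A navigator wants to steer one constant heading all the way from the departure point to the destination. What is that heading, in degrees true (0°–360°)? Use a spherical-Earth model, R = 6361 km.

Meridional parts: M(φ₁)=-0.7629, M(φ₂)=-1.1361 → ΔM = -0.3732;  Δλ = +0.4084 rad
tan C = Δλ / ΔM = -1.0943 → C = 132.42°

132.4°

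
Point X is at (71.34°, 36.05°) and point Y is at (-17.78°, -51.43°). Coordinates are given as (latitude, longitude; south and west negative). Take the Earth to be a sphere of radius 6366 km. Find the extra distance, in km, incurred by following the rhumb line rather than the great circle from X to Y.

420 km

Great circle: cos σ = sin φ₁ sin φ₂ + cos φ₁ cos φ₂ cos Δλ,  σ = 1.8503 rad → d_gc = 11779.3 km
Rhumb line: Δψ = -2.1215, q = Δφ/Δψ = 0.7332, d_rh = R√(Δφ²+q²Δλ²) = 12199.6 km
Excess = 12199.6 − 11779.3 = 420.3 ≈ 420 km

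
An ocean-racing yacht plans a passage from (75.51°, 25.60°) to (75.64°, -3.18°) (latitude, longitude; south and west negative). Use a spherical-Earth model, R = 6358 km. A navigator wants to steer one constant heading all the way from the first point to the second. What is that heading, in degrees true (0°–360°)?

Δψ = ln[tan(π/4+φ₂/2)/tan(π/4+φ₁/2)] = +0.0091
Δλ = -0.5023 rad (taken the short way round)
course = atan2(Δλ, Δψ) = 271.04°

271.0°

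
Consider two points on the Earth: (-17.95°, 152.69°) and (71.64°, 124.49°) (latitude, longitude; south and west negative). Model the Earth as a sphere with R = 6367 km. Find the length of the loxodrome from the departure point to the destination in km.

Δψ = ln[tan(π/4+φ₂/2)/tan(π/4+φ₁/2)] = +2.1411;  Δφ = +1.5636 rad,  Δλ = -0.4922 rad
q = Δφ/Δψ = 0.7303
d = R·√(Δφ² + q²Δλ²) = 6367·1.60442 = 10215 km

10215 km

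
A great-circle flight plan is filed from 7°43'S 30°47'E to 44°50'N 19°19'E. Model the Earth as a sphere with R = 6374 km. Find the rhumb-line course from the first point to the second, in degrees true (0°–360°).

348.8°

Δψ = ln[tan(π/4+φ₂/2)/tan(π/4+φ₁/2)] = +1.0124
Δλ = -0.2001 rad (taken the short way round)
course = atan2(Δλ, Δψ) = 348.82°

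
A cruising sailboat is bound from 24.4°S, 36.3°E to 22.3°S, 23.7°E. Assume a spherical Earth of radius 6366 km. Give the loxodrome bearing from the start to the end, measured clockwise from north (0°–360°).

280.3°

Meridional parts: M(φ₁)=-0.4393, M(φ₂)=-0.3994 → ΔM = +0.0399;  Δλ = -0.2199 rad
tan C = Δλ / ΔM = -5.5082 → C = 280.29°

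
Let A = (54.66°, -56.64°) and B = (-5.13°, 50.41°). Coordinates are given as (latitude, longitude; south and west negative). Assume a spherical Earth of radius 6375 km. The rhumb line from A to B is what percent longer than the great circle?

4.3%

Great circle: σ = 1.8151 rad → d_gc = Rσ = 11571.1 km
Rhumb: Δφ = -1.0435, Δλ = +1.8684, Δψ = -1.2336, q = Δφ/Δψ = 0.8459 → d_rh = R√(Δφ²+q²Δλ²) = 12073.9 km
Excess = (12073.9 − 11571.1) / 11571.1 = 502.8 / 11571.1 = 4.345% ≈ 4.3%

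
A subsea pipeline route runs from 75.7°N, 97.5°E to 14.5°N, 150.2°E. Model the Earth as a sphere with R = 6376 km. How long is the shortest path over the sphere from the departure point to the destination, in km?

cos σ = sin φ₁ sin φ₂ + cos φ₁ cos φ₂ cos Δλ
      = sin(75.70°)sin(14.50°) + cos(75.70°)cos(14.50°)cos(52.70°) = 0.3875
σ = 67.199° → d = Rσ = 6376·1.17284 = 7478 km

7478 km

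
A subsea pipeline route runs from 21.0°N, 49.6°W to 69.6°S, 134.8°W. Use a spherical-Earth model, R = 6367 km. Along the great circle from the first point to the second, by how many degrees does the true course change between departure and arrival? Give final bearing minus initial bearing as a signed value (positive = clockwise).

+56.6°

Initial bearing θ₁ = atan2(sin Δλ cos φ₂, cos φ₁ sin φ₂ − sin φ₁ cos φ₂ cos Δλ) = 201.42°
Final bearing θ₂ = (initial bearing from the destination back to the start) + 180° = 257.98°
Δθ = θ₂ − θ₁ = +56.6°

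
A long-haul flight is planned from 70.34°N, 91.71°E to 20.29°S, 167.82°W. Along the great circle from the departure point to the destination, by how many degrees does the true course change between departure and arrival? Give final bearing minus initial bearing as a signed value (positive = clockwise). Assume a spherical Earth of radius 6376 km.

At departure: θ₁ = atan2(sin Δλ cos φ₂, cos φ₁ sin φ₂ − sin φ₁ cos φ₂ cos Δλ) = 87.28°
At arrival: θ₂ = atan2(sin Δλ cos φ₁, −cos φ₂ sin φ₁ + sin φ₂ cos φ₁ cos Δλ) = 159.00°
Δθ = θ₂ − θ₁ = +71.7°

+71.7°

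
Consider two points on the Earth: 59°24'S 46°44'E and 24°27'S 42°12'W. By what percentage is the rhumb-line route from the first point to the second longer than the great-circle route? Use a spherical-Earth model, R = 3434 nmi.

5.5%

Great circle: σ = 1.1973 rad → d_gc = Rσ = 4111.5 nmi
Rhumb: Δφ = +0.6100, Δλ = -1.5522, Δψ = +0.8559, q = Δφ/Δψ = 0.7127 → d_rh = R√(Δφ²+q²Δλ²) = 4338.1 nmi
Excess = (4338.1 − 4111.5) / 4111.5 = 226.6 / 4111.5 = 5.51% ≈ 5.5%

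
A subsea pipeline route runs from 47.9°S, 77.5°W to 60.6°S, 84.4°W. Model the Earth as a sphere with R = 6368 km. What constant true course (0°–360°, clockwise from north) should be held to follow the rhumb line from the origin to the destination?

Δψ = ln[tan(π/4+φ₂/2)/tan(π/4+φ₁/2)] = -0.3832
Δλ = -0.1204 rad (taken the short way round)
course = atan2(Δλ, Δψ) = 197.44°

197.4°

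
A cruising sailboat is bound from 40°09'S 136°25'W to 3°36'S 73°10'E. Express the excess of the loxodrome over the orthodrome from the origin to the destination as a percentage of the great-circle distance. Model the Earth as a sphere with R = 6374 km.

Great circle: σ = 2.2433 rad → d_gc = Rσ = 14298.6 km
Rhumb: Δφ = +0.6379, Δλ = -2.6253, Δψ = +0.7035, q = Δφ/Δψ = 0.9068 → d_rh = R√(Δφ²+q²Δλ²) = 15709.7 km
Excess = (15709.7 − 14298.6) / 14298.6 = 1411.1 / 14298.6 = 9.87% ≈ 9.9%

9.9%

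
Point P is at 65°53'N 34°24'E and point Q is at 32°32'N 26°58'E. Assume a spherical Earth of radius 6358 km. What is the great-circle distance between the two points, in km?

Haversine: a = sin²(Δφ/2)+cos φ₁ cos φ₂ sin²(Δλ/2) = 0.08378;  σ = 2·atan2(√a,√(1−a))
σ = 33.651° → d = Rσ = 6358·0.58731 = 3734 km

3734 km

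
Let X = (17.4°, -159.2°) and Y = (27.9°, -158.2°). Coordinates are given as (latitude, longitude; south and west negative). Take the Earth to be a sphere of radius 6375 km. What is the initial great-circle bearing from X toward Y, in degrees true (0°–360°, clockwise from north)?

4.8°

N = sin Δλ·cos φ₂ = +0.0154;  D = cos φ₁ sin φ₂ − sin φ₁ cos φ₂ cos Δλ = +0.1823
initial course = atan2(N, D) = 4.84°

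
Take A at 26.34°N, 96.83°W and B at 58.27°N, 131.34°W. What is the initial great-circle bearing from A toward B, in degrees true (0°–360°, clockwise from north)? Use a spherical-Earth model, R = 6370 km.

332.4°

θ = atan2( sin Δλ·cos φ₂ ,  cos φ₁ sin φ₂ − sin φ₁ cos φ₂ cos Δλ )
  = atan2(-0.2980, +0.5699) = 332.40°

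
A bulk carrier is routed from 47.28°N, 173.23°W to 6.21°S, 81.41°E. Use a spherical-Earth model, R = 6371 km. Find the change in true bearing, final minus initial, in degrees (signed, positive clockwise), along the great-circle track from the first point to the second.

-54.5°

Initial bearing θ₁ = atan2(sin Δλ cos φ₂, cos φ₁ sin φ₂ − sin φ₁ cos φ₂ cos Δλ) = 277.14°
Final bearing θ₂ = (initial bearing from the destination back to the start) + 180° = 222.62°
Δθ = θ₂ − θ₁ = -54.5°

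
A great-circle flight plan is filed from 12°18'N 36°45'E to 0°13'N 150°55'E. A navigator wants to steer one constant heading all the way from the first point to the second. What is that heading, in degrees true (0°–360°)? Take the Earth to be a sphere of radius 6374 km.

96.1°

Meridional parts: M(φ₁)=+0.2163, M(φ₂)=+0.0038 → ΔM = -0.2126;  Δλ = +1.9926 rad
tan C = Δλ / ΔM = -9.3741 → C = 96.09°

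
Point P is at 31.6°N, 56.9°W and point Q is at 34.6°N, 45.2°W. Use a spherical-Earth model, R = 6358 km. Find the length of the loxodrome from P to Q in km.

1137 km

Δψ = ln[tan(π/4+φ₂/2)/tan(π/4+φ₁/2)] = +0.0625;  Δφ = +0.0524 rad,  Δλ = +0.2042 rad
q = Δφ/Δψ = 0.8375
d = R·√(Δφ² + q²Δλ²) = 6358·0.17886 = 1137 km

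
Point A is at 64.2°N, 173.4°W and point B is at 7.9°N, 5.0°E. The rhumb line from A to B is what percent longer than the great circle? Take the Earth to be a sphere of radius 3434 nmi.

Great circle: σ = 1.8830 rad → d_gc = Rσ = 6466.3 nmi
Rhumb: Δφ = -0.9826, Δλ = +3.1137, Δψ = -1.3356, q = Δφ/Δψ = 0.7357 → d_rh = R√(Δφ²+q²Δλ²) = 8559.8 nmi
Excess = (8559.8 − 6466.3) / 6466.3 = 2093.5 / 6466.3 = 32.38% ≈ 32.4%

32.4%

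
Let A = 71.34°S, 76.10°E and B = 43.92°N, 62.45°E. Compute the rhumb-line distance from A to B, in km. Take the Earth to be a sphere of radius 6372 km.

12870 km

Δψ = ln[tan(π/4+φ₂/2)/tan(π/4+φ₁/2)] = +2.6611;  Δφ = +2.0117 rad,  Δλ = -0.2382 rad
q = Δφ/Δψ = 0.7560
d = R·√(Δφ² + q²Δλ²) = 6372·2.01971 = 12870 km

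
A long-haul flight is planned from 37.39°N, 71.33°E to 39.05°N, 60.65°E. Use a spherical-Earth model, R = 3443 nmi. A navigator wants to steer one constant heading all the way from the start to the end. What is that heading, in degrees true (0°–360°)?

281.2°

Meridional parts: M(φ₁)=+0.7045, M(φ₂)=+0.7414 → ΔM = +0.0369;  Δλ = -0.1864 rad
tan C = Δλ / ΔM = -5.0542 → C = 281.19°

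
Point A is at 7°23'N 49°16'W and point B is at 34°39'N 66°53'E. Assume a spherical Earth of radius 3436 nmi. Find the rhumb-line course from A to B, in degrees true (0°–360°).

75.7°

Δψ = ln[tan(π/4+φ₂/2)/tan(π/4+φ₁/2)] = +0.5162
Δλ = +2.0272 rad (taken the short way round)
course = atan2(Δλ, Δψ) = 75.71°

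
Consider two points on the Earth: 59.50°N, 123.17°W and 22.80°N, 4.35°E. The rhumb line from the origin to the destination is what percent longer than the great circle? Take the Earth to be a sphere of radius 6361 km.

13.3%

Great circle: σ = 1.5218 rad → d_gc = Rσ = 9680.4 km
Rhumb: Δφ = -0.6405, Δλ = +2.2256, Δψ = -0.8908, q = Δφ/Δψ = 0.7191 → d_rh = R√(Δφ²+q²Δλ²) = 10965.4 km
Excess = (10965.4 − 9680.4) / 9680.4 = 1285.0 / 9680.4 = 13.27% ≈ 13.3%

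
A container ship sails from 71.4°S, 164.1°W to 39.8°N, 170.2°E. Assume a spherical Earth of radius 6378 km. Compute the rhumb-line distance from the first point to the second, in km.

12566 km

Rhumb course C = atan2(Δλ, Δψ) with Δψ = ln[tan(π/4+φ₂/2)/tan(π/4+φ₁/2)] = +2.5677, Δλ = -0.4485 → C = 350.09°
d = R·|Δφ| / |cos C| = 6378·1.94081 / 0.98508 = 12566 km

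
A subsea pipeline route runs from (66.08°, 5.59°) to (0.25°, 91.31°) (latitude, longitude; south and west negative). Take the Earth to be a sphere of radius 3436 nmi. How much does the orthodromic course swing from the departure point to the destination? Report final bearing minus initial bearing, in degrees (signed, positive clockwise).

At departure: θ₁ = atan2(sin Δλ cos φ₂, cos φ₁ sin φ₂ − sin φ₁ cos φ₂ cos Δλ) = 93.81°
At arrival: θ₂ = atan2(sin Δλ cos φ₁, −cos φ₂ sin φ₁ + sin φ₂ cos φ₁ cos Δλ) = 156.14°
Δθ = θ₂ − θ₁ = +62.3°

+62.3°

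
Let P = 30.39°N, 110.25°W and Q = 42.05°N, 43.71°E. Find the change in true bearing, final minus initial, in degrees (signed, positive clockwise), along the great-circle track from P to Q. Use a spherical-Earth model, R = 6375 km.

+137.5°

Initial bearing θ₁ = atan2(sin Δλ cos φ₂, cos φ₁ sin φ₂ − sin φ₁ cos φ₂ cos Δλ) = 19.60°
Final bearing θ₂ = (initial bearing from the destination back to the start) + 180° = 157.06°
Δθ = θ₂ − θ₁ = +137.5°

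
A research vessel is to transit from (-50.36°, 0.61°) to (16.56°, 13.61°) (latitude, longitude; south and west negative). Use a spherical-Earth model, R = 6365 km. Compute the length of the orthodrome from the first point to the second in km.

cos σ = sin φ₁ sin φ₂ + cos φ₁ cos φ₂ cos Δλ
      = sin(-50.36°)sin(16.56°) + cos(-50.36°)cos(16.56°)cos(13.00°) = 0.3763
σ = 67.893° → d = Rσ = 6365·1.18495 = 7542 km

7542 km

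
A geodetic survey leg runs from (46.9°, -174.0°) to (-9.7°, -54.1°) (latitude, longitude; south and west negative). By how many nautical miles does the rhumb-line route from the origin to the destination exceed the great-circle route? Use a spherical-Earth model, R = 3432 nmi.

264 nmi

Great circle: cos σ = sin φ₁ sin φ₂ + cos φ₁ cos φ₂ cos Δλ,  σ = 2.0474 rad → d_gc = 7026.7 nmi
Rhumb line: Δψ = -1.0992, q = Δφ/Δψ = 0.8987, d_rh = R√(Δφ²+q²Δλ²) = 7290.8 nmi
Excess = 7290.8 − 7026.7 = 264.1 ≈ 264 nmi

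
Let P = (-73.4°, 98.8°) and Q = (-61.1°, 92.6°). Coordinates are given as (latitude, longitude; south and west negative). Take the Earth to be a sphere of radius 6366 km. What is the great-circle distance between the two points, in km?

1391 km

Haversine: a = sin²(Δφ/2)+cos φ₁ cos φ₂ sin²(Δλ/2) = 0.01188;  σ = 2·atan2(√a,√(1−a))
σ = 12.515° → d = Rσ = 6366·0.21843 = 1391 km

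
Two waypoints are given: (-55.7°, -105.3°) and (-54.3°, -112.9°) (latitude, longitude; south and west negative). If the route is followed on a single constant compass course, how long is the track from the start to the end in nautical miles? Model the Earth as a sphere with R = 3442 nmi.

Δψ = ln[tan(π/4+φ₂/2)/tan(π/4+φ₁/2)] = +0.0426;  Δφ = +0.0244 rad,  Δλ = -0.1326 rad
q = Δφ/Δψ = 0.5735
d = R·√(Δφ² + q²Δλ²) = 3442·0.07990 = 275 nmi

275 nmi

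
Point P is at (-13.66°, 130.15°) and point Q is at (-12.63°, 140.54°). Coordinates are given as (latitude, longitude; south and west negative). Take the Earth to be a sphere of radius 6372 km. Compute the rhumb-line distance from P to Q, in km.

1131 km

Δψ = ln[tan(π/4+φ₂/2)/tan(π/4+φ₁/2)] = +0.0185;  Δφ = +0.0180 rad,  Δλ = +0.1813 rad
q = Δφ/Δψ = 0.9738
d = R·√(Δφ² + q²Δλ²) = 6372·0.17750 = 1131 km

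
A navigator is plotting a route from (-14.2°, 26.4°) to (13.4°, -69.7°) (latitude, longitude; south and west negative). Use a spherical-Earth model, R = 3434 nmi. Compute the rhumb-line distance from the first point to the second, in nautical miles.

5939 nmi

Rhumb course C = atan2(Δλ, Δψ) with Δψ = ln[tan(π/4+φ₂/2)/tan(π/4+φ₁/2)] = +0.4864, Δλ = -1.6773 → C = 286.17°
d = R·|Δφ| / |cos C| = 3434·0.48171 / 0.27855 = 5939 nmi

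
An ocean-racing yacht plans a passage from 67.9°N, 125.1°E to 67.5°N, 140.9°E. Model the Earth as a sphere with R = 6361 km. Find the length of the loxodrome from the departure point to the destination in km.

Rhumb course C = atan2(Δλ, Δψ) with Δψ = ln[tan(π/4+φ₂/2)/tan(π/4+φ₁/2)] = -0.0184, Δλ = +0.2758 → C = 93.82°
d = R·|Δφ| / |cos C| = 6361·0.00698 / 0.06657 = 667 km

667 km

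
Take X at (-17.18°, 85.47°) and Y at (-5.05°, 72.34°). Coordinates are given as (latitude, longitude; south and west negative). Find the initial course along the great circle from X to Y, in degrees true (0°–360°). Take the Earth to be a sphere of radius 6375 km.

311.8°

θ = atan2( sin Δλ·cos φ₂ ,  cos φ₁ sin φ₂ − sin φ₁ cos φ₂ cos Δλ )
  = atan2(-0.2263, +0.2024) = 311.82°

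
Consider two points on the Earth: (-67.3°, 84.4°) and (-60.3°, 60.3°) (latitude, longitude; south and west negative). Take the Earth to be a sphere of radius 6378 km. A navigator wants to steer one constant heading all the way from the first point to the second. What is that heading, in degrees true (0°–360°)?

Meridional parts: M(φ₁)=-1.6058, M(φ₂)=-1.3275 → ΔM = +0.2783;  Δλ = -0.4206 rad
tan C = Δλ / ΔM = -1.5112 → C = 303.49°

303.5°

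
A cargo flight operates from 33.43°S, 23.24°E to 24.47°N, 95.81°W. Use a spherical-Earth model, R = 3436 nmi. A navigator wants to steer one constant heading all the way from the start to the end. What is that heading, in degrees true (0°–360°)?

297.0°

Δψ = ln[tan(π/4+φ₂/2)/tan(π/4+φ₁/2)] = +1.0604
Δλ = -2.0778 rad (taken the short way round)
course = atan2(Δλ, Δψ) = 297.04°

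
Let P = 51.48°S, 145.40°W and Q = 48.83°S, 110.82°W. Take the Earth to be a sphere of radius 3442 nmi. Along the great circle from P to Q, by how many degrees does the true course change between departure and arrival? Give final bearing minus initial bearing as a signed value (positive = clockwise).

At departure: θ₁ = atan2(sin Δλ cos φ₂, cos φ₁ sin φ₂ − sin φ₁ cos φ₂ cos Δλ) = 96.83°
At arrival: θ₂ = atan2(sin Δλ cos φ₁, −cos φ₂ sin φ₁ + sin φ₂ cos φ₁ cos Δλ) = 69.94°
Δθ = θ₂ − θ₁ = -26.9°

-26.9°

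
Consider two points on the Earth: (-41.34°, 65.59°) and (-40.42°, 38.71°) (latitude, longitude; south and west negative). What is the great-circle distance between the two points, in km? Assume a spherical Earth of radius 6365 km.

cos σ = sin φ₁ sin φ₂ + cos φ₁ cos φ₂ cos Δλ
      = sin(-41.34°)sin(-40.42°) + cos(-41.34°)cos(-40.42°)cos(-26.88°) = 0.9381
σ = 20.263° → d = Rσ = 6365·0.35365 = 2251 km

2251 km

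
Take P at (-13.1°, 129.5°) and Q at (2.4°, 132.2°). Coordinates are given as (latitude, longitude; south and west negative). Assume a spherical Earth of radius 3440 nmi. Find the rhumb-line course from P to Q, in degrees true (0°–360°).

9.8°

Meridional parts: M(φ₁)=-0.2307, M(φ₂)=+0.0419 → ΔM = +0.2726;  Δλ = +0.0471 rad
tan C = Δλ / ΔM = +0.1729 → C = 9.81°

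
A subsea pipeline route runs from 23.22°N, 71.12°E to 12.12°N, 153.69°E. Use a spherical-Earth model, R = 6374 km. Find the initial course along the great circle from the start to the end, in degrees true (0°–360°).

N = sin Δλ·cos φ₂ = +0.9695;  D = cos φ₁ sin φ₂ − sin φ₁ cos φ₂ cos Δλ = +0.1431
initial course = atan2(N, D) = 81.60°

81.6°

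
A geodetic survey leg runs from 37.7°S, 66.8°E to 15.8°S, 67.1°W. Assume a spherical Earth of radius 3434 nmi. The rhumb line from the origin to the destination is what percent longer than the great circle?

Great circle: σ = 1.9406 rad → d_gc = Rσ = 6663.9 nmi
Rhumb: Δφ = +0.3822, Δλ = -2.3370, Δψ = +0.4320, q = Δφ/Δψ = 0.8847 → d_rh = R√(Δφ²+q²Δλ²) = 7220.4 nmi
Excess = (7220.4 − 6663.9) / 6663.9 = 556.5 / 6663.9 = 8.351% ≈ 8.4%

8.4%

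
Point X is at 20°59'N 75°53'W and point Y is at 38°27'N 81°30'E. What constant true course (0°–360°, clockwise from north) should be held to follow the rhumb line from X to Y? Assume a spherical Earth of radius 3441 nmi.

82.7°

Δψ = ln[tan(π/4+φ₂/2)/tan(π/4+φ₁/2)] = +0.3533
Δλ = +2.7469 rad (taken the short way round)
course = atan2(Δλ, Δψ) = 82.67°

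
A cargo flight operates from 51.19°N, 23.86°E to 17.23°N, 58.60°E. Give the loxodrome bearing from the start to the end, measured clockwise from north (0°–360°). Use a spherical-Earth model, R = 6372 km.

Δψ = ln[tan(π/4+φ₂/2)/tan(π/4+φ₁/2)] = -0.7380
Δλ = +0.6063 rad (taken the short way round)
course = atan2(Δλ, Δψ) = 140.60°

140.6°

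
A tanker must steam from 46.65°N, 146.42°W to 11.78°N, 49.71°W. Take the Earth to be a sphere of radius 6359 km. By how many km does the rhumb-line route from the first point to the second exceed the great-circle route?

371 km

Great circle: cos σ = sin φ₁ sin φ₂ + cos φ₁ cos φ₂ cos Δλ,  σ = 1.5008 rad → d_gc = 9543.6 km
Rhumb line: Δψ = -0.7156, q = Δφ/Δψ = 0.8504, d_rh = R√(Δφ²+q²Δλ²) = 9914.5 km
Excess = 9914.5 − 9543.6 = 370.9 ≈ 371 km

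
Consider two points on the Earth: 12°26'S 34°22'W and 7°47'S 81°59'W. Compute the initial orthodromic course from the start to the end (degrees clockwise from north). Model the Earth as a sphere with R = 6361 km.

270.9°

N = sin Δλ·cos φ₂ = -0.7318;  D = cos φ₁ sin φ₂ − sin φ₁ cos φ₂ cos Δλ = +0.0115
initial course = atan2(N, D) = 270.90°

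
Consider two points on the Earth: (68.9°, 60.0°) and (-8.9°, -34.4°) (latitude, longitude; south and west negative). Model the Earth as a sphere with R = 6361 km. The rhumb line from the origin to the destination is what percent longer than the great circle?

Great circle: σ = 1.7433 rad → d_gc = Rσ = 11089.0 km
Rhumb: Δφ = -1.3579, Δλ = -1.6476, Δψ = -1.8367, q = Δφ/Δψ = 0.7393 → d_rh = R√(Δφ²+q²Δλ²) = 11603.4 km
Excess = (11603.4 − 11089.0) / 11089.0 = 514.4 / 11089.0 = 4.64% ≈ 4.6%

4.6%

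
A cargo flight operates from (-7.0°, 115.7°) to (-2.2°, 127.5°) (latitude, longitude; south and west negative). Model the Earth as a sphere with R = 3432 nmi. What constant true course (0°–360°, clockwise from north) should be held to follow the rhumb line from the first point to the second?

Meridional parts: M(φ₁)=-0.1225, M(φ₂)=-0.0384 → ΔM = +0.0841;  Δλ = +0.2059 rad
tan C = Δλ / ΔM = +2.4497 → C = 67.79°

67.8°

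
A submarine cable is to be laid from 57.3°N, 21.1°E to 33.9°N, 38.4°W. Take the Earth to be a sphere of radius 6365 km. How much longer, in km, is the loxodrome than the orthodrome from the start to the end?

127 km

Great circle: cos σ = sin φ₁ sin φ₂ + cos φ₁ cos φ₂ cos Δλ,  σ = 0.7997 rad → d_gc = 5090.0 km
Rhumb line: Δψ = -0.5968, q = Δφ/Δψ = 0.6844, d_rh = R√(Δφ²+q²Δλ²) = 5217.2 km
Excess = 5217.2 − 5090.0 = 127.2 ≈ 127 km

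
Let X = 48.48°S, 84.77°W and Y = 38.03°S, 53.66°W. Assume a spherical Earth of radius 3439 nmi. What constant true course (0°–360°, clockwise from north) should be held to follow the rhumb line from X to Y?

Δψ = ln[tan(π/4+φ₂/2)/tan(π/4+φ₁/2)] = +0.2514
Δλ = +0.5430 rad (taken the short way round)
course = atan2(Δλ, Δψ) = 65.16°

65.2°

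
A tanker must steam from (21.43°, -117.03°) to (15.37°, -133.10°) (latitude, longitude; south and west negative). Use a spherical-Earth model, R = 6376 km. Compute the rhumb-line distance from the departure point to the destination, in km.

Δψ = ln[tan(π/4+φ₂/2)/tan(π/4+φ₁/2)] = -0.1115;  Δφ = -0.1058 rad,  Δλ = -0.2805 rad
q = Δφ/Δψ = 0.9483
d = R·√(Δφ² + q²Δλ²) = 6376·0.28624 = 1825 km

1825 km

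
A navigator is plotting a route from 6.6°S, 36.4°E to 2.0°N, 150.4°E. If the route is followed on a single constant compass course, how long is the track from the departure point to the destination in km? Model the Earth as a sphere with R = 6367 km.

12682 km

Δψ = ln[tan(π/4+φ₂/2)/tan(π/4+φ₁/2)] = +0.1504;  Δφ = +0.1501 rad,  Δλ = +1.9897 rad
q = Δφ/Δψ = 0.9983
d = R·√(Δφ² + q²Δλ²) = 6367·1.99186 = 12682 km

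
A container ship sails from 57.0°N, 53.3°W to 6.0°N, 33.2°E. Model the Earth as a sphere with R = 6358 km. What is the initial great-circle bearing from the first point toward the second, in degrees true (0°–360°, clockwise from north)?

N = sin Δλ·cos φ₂ = +0.9927;  D = cos φ₁ sin φ₂ − sin φ₁ cos φ₂ cos Δλ = +0.0060
initial course = atan2(N, D) = 89.65°

89.7°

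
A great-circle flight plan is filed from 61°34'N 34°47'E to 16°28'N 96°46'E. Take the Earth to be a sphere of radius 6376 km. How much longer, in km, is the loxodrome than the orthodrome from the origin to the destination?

158 km

Great circle: cos σ = sin φ₁ sin φ₂ + cos φ₁ cos φ₂ cos Δλ,  σ = 1.0886 rad → d_gc = 6940.8 km
Rhumb line: Δψ = -1.0816, q = Δφ/Δψ = 0.7278, d_rh = R√(Δφ²+q²Δλ²) = 7098.6 km
Excess = 7098.6 − 6940.8 = 157.8 ≈ 158 km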